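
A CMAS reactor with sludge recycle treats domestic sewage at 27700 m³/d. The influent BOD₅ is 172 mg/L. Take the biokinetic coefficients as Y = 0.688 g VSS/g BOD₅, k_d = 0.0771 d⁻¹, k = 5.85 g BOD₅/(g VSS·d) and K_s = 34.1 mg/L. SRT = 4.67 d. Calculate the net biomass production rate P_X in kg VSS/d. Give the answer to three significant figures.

From the Monod/SRT balance for a CMAS, S = K_s·(1+k_d θ_c)/[θ_c·(Y k − k_d) − 1] = 34.1 × (1 + 0.0771 × 4.67) / [4.67 × (0.688 × 5.85 − 0.0771) − 1] = 46.38 / 17.44 = 2.660 mg/L.
The observed yield is Y_obs = Y/(1 + k_d·θ_c) = 0.688 / (1 + 0.0771 × 4.67) = 0.688 / 1.360 = 0.5059 g VSS per g BOD₅ removed.
ΔS = 172 − 2.66 = 169.3 mg/L, so the substrate removal rate is 27700 × 169.3/1000 = 4691 kg BOD₅/d.
Biomass produced: P_X = Y_obs·Q·ΔS = 0.5059 × 4691 ≈ 2373 kg VSS/d.

P_X ≈ 2370 kg VSS/d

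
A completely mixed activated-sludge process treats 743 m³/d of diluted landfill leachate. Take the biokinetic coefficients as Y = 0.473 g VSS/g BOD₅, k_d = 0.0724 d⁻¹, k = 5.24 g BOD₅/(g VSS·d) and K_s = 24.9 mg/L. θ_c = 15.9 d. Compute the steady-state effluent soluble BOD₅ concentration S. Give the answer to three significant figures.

For a completely mixed reactor with recycle the Lawrence–McCarty relation gives S = K_s·(1 + k_d·θ_c) / [θ_c·(Y·k − k_d) − 1] = 24.9 × (1 + 0.0724 × 15.9) / [15.9 × (0.473 × 5.24 − 0.0724) − 1] = 53.56 / 37.26 = 1.438 mg/L.

S ≈ 1.44 mg/L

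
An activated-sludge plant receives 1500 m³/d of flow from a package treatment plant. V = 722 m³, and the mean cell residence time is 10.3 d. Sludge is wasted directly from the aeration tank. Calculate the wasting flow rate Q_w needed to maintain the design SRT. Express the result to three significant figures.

Q_w ≈ 70.1 m³/d

Wasting from the aeration tank: Q_w = V / θ_c = 722.0 / 10.3 = 70.10 m³/d.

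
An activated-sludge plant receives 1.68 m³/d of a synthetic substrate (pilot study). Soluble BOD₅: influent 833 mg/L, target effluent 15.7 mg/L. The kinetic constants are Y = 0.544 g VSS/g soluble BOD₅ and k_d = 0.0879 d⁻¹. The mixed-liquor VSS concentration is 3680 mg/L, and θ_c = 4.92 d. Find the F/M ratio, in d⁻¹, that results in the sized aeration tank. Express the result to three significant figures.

F/M ≈ 0.545 d⁻¹

Rearranging the biomass balance for a CMAS with decay, V = Y·Q·ΔS·θ_c / [X·(1+k_d θ_c)] = 0.544 × 1.68 × (833 − 15.7) × 4.92 / [3680 × (1 + 0.0879 × 4.92)] = 3.67×10^3 / 5271 = 0.6971 m³.
F/M = applied load / biomass = Q·S₀/(V·X) = 1.68 × 833 / (0.6971 × 3680) = 0.5455 d⁻¹.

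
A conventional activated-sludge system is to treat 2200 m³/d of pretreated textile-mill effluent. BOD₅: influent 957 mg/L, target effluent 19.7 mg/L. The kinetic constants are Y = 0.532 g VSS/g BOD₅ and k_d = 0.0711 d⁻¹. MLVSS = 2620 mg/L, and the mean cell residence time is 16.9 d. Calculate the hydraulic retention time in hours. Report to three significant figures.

Rearranging the biomass balance for a CMAS with decay, V = Y·Q·ΔS·θ_c / [X·(1+k_d θ_c)] = 0.532 × 2200 × (957 − 19.7) × 16.9 / [2620 × (1 + 0.0711 × 16.9)] = 1.85×10^7 / 5768 = 3214 m³.
τ = V/Q = 3214/2200 = 1.461 d, or 35.06 h.

τ ≈ 35.1 h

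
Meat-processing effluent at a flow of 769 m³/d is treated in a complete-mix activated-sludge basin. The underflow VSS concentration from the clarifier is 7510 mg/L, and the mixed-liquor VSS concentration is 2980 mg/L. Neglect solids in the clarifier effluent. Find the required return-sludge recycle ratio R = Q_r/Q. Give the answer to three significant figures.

Solids balance on the clarifier gives (1+R)X = R·X_r, so R = X/(X_r − X) = 2980 / (7510 − 2980) = 0.6578.

R ≈ 0.658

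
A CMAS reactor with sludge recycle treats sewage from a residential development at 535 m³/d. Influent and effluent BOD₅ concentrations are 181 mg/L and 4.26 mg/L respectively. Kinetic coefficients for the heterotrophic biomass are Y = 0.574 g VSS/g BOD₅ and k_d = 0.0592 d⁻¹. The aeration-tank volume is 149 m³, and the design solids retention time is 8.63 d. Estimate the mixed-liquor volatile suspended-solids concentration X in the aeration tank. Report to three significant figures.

From V·X·(1 + k_d·θ_c) = Y·Q·(S₀ − S)·θ_c: X = 0.574 × 535 × (181 − 4.26) × 8.63 / [149 × (1 + 0.0592 × 8.63)] = 2081 mg/L.

X ≈ 2080 mg/L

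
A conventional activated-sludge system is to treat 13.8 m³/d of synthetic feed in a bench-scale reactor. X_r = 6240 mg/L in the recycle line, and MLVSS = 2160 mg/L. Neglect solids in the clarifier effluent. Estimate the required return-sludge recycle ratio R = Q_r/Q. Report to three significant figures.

Solids balance on the clarifier gives (1+R)X = R·X_r, so R = X/(X_r − X) = 2160 / (6240 − 2160) = 0.5294.

R ≈ 0.529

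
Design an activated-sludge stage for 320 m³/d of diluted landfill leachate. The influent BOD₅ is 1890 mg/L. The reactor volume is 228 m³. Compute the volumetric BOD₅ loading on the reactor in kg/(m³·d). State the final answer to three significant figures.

L_v ≈ 2.65 kg BOD₅/(m³·d)

Applied BOD₅ load per unit volume = Q·S₀/V = (320 × 1890/1000)/228.0 = 2.653 kg BOD₅·m⁻³·d⁻¹.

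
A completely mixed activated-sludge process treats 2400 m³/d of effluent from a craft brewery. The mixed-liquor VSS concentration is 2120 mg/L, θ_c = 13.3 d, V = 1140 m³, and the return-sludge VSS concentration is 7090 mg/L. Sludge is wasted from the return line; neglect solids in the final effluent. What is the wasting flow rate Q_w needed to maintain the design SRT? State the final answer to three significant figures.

Wasting from the return line (neglecting effluent solids): Q_w = V·X / (θ_c·X_r) = 1140 × 2120 / (13.3 × 7090) = 25.63 m³/d.

Q_w ≈ 25.6 m³/d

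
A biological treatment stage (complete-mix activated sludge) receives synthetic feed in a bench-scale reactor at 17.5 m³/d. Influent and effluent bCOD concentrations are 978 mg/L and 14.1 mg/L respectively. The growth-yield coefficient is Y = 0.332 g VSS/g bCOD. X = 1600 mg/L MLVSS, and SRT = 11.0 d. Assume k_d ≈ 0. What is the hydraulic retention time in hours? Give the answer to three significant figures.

τ ≈ 52.8 h

Biomass mass balance (decay neglected): V·X = Y·Q·(S₀ − S)·θ_c, so V = 0.332 × 17.5 × (978 − 14.1) × 11.0 / 1600 = 38.50 m³.
HRT = V/Q = 38.50 m³ / 17.5 m³·d⁻¹ = 2.200 d × 24 = 52.80 h.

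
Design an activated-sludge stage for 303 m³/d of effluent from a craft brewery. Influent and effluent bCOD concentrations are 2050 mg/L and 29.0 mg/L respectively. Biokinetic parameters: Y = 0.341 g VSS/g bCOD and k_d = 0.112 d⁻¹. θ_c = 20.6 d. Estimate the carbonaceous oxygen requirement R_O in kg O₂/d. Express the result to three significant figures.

R_O ≈ 523 kg O₂/d

Observed yield with endogenous decay: Y_obs = Y / (1 + k_d·θ_c) = 0.341 / (1 + 0.112 × 20.6) = 0.341 / 3.307 = 0.1031 g VSS/g bCOD.
Substrate removed = Q·(S₀ − S) = 303 m³/d × (2050 − 29.0) g/m³ = 6.12×10^5 g/d = 612.4 kg/d.
P_X = Y_obs·Q·(S₀ − S) = 0.1031 × 612.4 = 63.14 kg VSS/d.
R_O = Q·ΔS − 1.42 P_X = 612.4 − 89.66 = 522.7 kg O₂/d.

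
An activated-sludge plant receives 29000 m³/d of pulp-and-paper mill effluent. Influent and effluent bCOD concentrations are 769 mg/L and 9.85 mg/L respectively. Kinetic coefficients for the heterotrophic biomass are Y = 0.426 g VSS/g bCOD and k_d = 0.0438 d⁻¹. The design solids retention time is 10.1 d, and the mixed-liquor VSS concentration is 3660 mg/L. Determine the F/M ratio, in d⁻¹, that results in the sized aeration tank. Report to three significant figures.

F/M ≈ 0.340 d⁻¹

From the SRT design equation V = Y Q (S₀−S) θ_c / [X (1 + k_d θ_c)] = 0.426 × 29000 × (769 − 9.85) × 10.1 / [3660 × (1 + 0.0438 × 10.1)] = 9.47×10^7 / 5279 = 17943 m³.
F/M = Q·S₀ / (V·X) = 29000 × 769 / (17943 × 3660) = 0.3396 g bCOD·(g VSS·d)⁻¹.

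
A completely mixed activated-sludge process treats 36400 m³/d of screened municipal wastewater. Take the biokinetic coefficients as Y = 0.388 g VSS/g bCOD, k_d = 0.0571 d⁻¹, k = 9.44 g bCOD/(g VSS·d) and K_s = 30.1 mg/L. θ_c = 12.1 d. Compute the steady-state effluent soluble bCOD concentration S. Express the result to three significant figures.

Effluent substrate depends only on kinetics and SRT: S = K_s(1 + k_d θ_c) / [θ_c(Yk − k_d) − 1] = 30.1 × (1 + 0.0571 × 12.1) / [12.1 × (0.388 × 9.44 − 0.0571) − 1] = 50.90 / 42.63 = 1.194 mg/L.

S ≈ 1.19 mg/L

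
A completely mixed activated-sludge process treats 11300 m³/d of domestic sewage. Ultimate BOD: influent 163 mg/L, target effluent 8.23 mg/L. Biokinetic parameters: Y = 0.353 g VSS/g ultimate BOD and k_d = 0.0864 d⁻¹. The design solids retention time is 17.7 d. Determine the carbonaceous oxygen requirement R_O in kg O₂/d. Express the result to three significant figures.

R_O ≈ 1400 kg O₂/d

Y_obs = Y / (1 + k_d θ_c) = 0.353 / (1 + 0.0864 × 17.7) = 0.353 / 2.529 = 0.1396.
Mass of ultimate BOD removed per day: Q(S₀ − S) = 11300 × 154.8 g/m³ = 1749 kg/d.
Net sludge production P_X = 0.1396 × 1749 = 244.1 kg VSS/d.
R_O = Q·(S₀ − S) − 1.42·P_X = 1749 − 1.42 × 244.1 = 1402 kg O₂/d.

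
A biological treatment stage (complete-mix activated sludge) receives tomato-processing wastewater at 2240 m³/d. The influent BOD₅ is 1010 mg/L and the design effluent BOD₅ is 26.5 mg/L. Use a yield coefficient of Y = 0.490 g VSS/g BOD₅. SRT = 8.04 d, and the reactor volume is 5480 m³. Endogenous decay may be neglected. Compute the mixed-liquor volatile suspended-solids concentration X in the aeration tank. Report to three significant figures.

X ≈ 1580 mg/L

Without decay, X = Y Q (S₀−S) θ_c / V = 0.490 × 2240 × (1010 − 26.5) × 8.04 / 5480 = 1584 mg/L.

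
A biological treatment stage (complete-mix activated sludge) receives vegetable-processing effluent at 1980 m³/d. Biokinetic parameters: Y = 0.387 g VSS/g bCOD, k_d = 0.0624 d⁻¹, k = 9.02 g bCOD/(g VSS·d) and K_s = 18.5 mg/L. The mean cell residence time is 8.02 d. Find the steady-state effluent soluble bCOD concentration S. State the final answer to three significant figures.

S ≈ 1.05 mg/L

From the Monod/SRT balance for a CMAS, S = K_s·(1+k_d θ_c)/[θ_c·(Y k − k_d) − 1] = 18.5 × (1 + 0.0624 × 8.02) / [8.02 × (0.387 × 9.02 − 0.0624) − 1] = 27.76 / 26.50 = 1.048 mg/L.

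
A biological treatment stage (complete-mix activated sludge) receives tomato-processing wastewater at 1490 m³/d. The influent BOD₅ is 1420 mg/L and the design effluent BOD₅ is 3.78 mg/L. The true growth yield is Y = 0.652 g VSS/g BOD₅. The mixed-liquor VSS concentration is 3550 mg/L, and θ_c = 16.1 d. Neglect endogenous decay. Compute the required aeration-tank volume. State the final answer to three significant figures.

Biomass mass balance (decay neglected): V·X = Y·Q·(S₀ − S)·θ_c, so V = 0.652 × 1490 × (1420 − 3.78) × 16.1 / 3550 = 6240 m³.

V ≈ 6240 m³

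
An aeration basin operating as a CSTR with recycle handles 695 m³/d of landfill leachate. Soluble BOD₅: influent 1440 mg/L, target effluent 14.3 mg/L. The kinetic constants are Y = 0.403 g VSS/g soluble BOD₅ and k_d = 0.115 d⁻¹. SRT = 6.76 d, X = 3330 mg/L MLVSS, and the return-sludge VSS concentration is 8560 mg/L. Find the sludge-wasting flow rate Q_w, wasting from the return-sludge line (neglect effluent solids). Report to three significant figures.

Q_w ≈ 26.2 m³/d

Rearranging the biomass balance for a CMAS with decay, V = Y·Q·ΔS·θ_c / [X·(1+k_d θ_c)] = 0.403 × 695 × (1440 − 14.3) × 6.76 / [3330 × (1 + 0.115 × 6.76)] = 2.7×10^6 / 5919 = 456.1 m³.
θ_c = V·X/(Q_w·X_r) when wasting from the recycle, so Q_w = V·X/(θ_c·X_r) = 456.1 × 3330 / (6.76 × 8560) = 26.25 m³/d.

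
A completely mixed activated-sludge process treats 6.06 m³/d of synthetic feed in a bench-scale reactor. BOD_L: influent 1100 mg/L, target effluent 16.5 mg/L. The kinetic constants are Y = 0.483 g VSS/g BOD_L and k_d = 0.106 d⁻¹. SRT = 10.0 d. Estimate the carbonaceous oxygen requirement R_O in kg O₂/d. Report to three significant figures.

R_O ≈ 4.38 kg O₂/d

Correct the yield for decay: Y_obs = Y/(1 + k_d θ_c) = 0.483 / (1 + 0.106 × 10.0) = 0.483 / 2.060 = 0.2345.
Q·(S₀ − S) = 6.06 × (1100 − 16.5) × 10⁻³ = 6.566 kg/d removed.
P_X = Y_obs·Q·(S₀ − S) = 0.2345 × 6.566 = 1.540 kg VSS/d.
Carbonaceous O₂ demand = substrate oxidised − cell-mass equivalent = 6.566 − 1.42 × 1.540 = 4.380 kg O₂/d.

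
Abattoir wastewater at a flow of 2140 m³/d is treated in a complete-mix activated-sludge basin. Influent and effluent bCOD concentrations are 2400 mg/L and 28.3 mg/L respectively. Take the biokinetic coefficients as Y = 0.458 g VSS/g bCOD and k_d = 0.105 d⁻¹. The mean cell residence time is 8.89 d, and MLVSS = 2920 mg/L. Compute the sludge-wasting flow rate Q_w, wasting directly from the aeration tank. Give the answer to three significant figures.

Steady-state biomass mass balance: V·X·(1 + k_d·θ_c) = Y·Q·(S₀ − S)·θ_c, so V = 0.458 × 2140 × (2400 − 28.3) × 8.89 / [2920 × (1 + 0.105 × 8.89)] = 2.07×10^7 / 5646 = 3660 m³.
Wasting from the aeration tank: Q_w = V / θ_c = 3660 / 8.89 = 411.7 m³/d.

Q_w ≈ 412 m³/d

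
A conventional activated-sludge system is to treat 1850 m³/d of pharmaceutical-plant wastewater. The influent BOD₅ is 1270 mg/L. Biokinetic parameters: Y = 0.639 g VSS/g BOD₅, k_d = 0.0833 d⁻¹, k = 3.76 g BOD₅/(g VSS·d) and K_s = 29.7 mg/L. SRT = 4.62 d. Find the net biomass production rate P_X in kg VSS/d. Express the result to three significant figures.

For a completely mixed reactor with recycle the Lawrence–McCarty relation gives S = K_s·(1 + k_d·θ_c) / [θ_c·(Y·k − k_d) − 1] = 29.7 × (1 + 0.0833 × 4.62) / [4.62 × (0.639 × 3.76 − 0.0833) − 1] = 41.13 / 9.715 = 4.233 mg/L.
Y_obs = Y / (1 + k_d θ_c) = 0.639 / (1 + 0.0833 × 4.62) = 0.639 / 1.385 = 0.4614.
Q·(S₀ − S) = 1850 × (1270 − 4.23) × 10⁻³ = 2342 kg/d removed.
Biomass produced: P_X = Y_obs·Q·ΔS = 0.4614 × 2342 ≈ 1081 kg VSS/d.

P_X ≈ 1080 kg VSS/d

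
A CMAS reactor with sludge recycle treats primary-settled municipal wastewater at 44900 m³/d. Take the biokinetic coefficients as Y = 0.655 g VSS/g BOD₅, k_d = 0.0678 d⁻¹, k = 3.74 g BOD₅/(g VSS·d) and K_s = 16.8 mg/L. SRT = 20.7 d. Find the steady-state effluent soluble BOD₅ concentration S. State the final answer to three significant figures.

S ≈ 0.836 mg/L

For a completely mixed reactor with recycle the Lawrence–McCarty relation gives S = K_s·(1 + k_d·θ_c) / [θ_c·(Y·k − k_d) − 1] = 16.8 × (1 + 0.0678 × 20.7) / [20.7 × (0.655 × 3.74 − 0.0678) − 1] = 40.38 / 48.31 = 0.8359 mg/L.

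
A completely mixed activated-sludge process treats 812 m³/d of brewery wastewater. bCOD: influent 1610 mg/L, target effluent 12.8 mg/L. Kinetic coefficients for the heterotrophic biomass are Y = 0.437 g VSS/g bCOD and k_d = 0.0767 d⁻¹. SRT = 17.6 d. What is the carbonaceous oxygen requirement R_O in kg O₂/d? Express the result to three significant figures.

Y_obs = Y / (1 + k_d θ_c) = 0.437 / (1 + 0.0767 × 17.6) = 0.437 / 2.350 = 0.1860.
Q·(S₀ − S) = 812 × (1610 − 12.8) × 10⁻³ = 1297 kg/d removed.
Biomass synthesised: P_X = Y_obs × 1297 = 241.2 kg VSS/d.
R_O = Q·(S₀ − S) − 1.42·P_X = 1297 − 1.42 × 241.2 = 954.4 kg O₂/d.

R_O ≈ 954 kg O₂/d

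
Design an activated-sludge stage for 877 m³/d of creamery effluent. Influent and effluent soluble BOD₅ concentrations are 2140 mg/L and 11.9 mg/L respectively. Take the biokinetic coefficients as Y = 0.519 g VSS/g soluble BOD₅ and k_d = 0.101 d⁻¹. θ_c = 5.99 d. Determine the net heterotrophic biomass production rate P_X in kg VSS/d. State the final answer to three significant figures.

Y_obs = Y / (1 + k_d θ_c) = 0.519 / (1 + 0.101 × 5.99) = 0.519 / 1.605 = 0.3234.
Substrate removed = Q·(S₀ − S) = 877 m³/d × (2140 − 11.9) g/m³ = 1.87×10^6 g/d = 1866 kg/d.
So the net sludge growth is P_X = 0.3234 × 1866 = 603.5 kg VSS/d.

P_X ≈ 604 kg VSS/d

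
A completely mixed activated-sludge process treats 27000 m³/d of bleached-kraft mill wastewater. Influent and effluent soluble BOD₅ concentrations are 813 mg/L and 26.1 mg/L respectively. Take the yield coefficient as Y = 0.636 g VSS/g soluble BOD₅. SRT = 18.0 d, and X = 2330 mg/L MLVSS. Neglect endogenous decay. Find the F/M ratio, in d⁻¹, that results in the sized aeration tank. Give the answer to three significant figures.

V·X = Y·Q·ΔS·θ_c gives V = 0.636 × 27000 × (813 − 26.1) × 18.0 / 2330 = 104390 m³.
Food-to-microorganism ratio F/M = Q S₀ / (V X) = 27000 × 813 / (104390 × 2330) = 0.09025 d⁻¹.

F/M ≈ 0.0902 d⁻¹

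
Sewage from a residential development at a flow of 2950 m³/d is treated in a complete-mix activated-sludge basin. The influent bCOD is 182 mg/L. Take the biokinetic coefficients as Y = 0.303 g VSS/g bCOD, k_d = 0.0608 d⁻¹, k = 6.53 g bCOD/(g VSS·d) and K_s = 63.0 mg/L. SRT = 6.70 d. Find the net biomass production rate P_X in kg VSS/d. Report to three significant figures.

P_X ≈ 111 kg VSS/d

From the Monod/SRT balance for a CMAS, S = K_s·(1+k_d θ_c)/[θ_c·(Y k − k_d) − 1] = 63.0 × (1 + 0.0608 × 6.70) / [6.70 × (0.303 × 6.53 − 0.0608) − 1] = 88.66 / 11.85 = 7.483 mg/L.
The observed yield is Y_obs = Y/(1 + k_d·θ_c) = 0.303 / (1 + 0.0608 × 6.70) = 0.303 / 1.407 = 0.2153 g VSS per g bCOD removed.
ΔS = 182 − 7.48 = 174.5 mg/L, so the substrate removal rate is 2950 × 174.5/1000 = 514.8 kg bCOD/d.
So the net sludge growth is P_X = 0.2153 × 514.8 = 110.8 kg VSS/d.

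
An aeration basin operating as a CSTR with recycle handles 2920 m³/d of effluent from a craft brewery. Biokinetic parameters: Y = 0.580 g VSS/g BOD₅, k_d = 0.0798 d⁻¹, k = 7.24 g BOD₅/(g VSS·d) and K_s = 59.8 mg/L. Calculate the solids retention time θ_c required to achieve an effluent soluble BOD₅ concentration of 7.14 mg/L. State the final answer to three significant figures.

θ_c ≈ 2.72 d

Specific growth rate at S = 7.14 mg/L: μ = YkS/(K_s+S) = 0.580·7.24·7.14/(59.8+7.14) = 0.4479 d⁻¹.
1/θ_c = 0.4479 − 0.0798 = 0.3681 d⁻¹, so θ_c = 2.717 d.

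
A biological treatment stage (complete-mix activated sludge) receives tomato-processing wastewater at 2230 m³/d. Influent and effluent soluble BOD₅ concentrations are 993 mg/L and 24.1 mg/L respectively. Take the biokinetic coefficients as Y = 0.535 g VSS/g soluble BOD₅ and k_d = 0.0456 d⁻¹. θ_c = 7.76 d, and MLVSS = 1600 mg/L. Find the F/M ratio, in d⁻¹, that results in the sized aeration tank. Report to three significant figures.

F/M ≈ 0.334 d⁻¹

Rearranging the biomass balance for a CMAS with decay, V = Y·Q·ΔS·θ_c / [X·(1+k_d θ_c)] = 0.535 × 2230 × (993 − 24.1) × 7.76 / [1600 × (1 + 0.0456 × 7.76)] = 8.97×10^6 / 2166 = 4141 m³.
F/M = Q·S₀ / (V·X) = 2230 × 993 / (4141 × 1600) = 0.3342 g soluble BOD₅·(g VSS·d)⁻¹.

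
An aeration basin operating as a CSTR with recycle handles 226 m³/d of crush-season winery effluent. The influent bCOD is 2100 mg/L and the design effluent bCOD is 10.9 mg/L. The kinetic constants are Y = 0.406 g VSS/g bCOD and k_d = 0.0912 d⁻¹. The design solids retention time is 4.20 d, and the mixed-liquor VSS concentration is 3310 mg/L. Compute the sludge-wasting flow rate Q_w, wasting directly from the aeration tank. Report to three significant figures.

Steady-state biomass mass balance: V·X·(1 + k_d·θ_c) = Y·Q·(S₀ − S)·θ_c, so V = 0.406 × 226 × (2100 − 10.9) × 4.20 / [3310 × (1 + 0.0912 × 4.20)] = 8.05×10^5 / 4578 = 175.9 m³.
With mixed-liquor wasting, θ_c = V/Q_w, so Q_w = V/θ_c = 175.9/4.20 = 41.87 m³/d.

Q_w ≈ 41.9 m³/d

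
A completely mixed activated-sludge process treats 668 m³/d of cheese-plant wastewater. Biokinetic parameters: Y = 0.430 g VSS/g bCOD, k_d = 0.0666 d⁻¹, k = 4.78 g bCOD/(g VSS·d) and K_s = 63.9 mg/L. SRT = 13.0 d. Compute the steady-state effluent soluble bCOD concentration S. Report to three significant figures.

S ≈ 4.80 mg/L

Effluent substrate depends only on kinetics and SRT: S = K_s(1 + k_d θ_c) / [θ_c(Yk − k_d) − 1] = 63.9 × (1 + 0.0666 × 13.0) / [13.0 × (0.430 × 4.78 − 0.0666) − 1] = 119.2 / 24.85 = 4.797 mg/L.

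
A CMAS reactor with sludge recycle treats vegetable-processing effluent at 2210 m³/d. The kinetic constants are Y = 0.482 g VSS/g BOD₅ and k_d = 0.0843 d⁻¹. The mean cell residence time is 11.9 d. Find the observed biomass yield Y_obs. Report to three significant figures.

The observed yield is Y_obs = Y/(1 + k_d·θ_c) = 0.482 / (1 + 0.0843 × 11.9) = 0.482 / 2.003 = 0.2406 g VSS per g BOD₅ removed.

Y_obs ≈ 0.241 g VSS/g BOD₅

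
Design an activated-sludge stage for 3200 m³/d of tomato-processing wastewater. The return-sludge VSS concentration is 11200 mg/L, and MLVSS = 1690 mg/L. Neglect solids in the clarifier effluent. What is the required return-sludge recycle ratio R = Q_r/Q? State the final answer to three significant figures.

Solids balance on the clarifier gives (1+R)X = R·X_r, so R = X/(X_r − X) = 1690 / (11200 − 1690) = 0.1777.

R ≈ 0.178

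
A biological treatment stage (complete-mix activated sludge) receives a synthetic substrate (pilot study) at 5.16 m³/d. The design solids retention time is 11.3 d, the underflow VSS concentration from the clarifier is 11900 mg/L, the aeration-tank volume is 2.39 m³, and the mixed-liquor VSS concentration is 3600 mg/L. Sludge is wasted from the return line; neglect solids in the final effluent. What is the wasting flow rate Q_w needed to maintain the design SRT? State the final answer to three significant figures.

Wasting from the return line (neglecting effluent solids): Q_w = V·X / (θ_c·X_r) = 2.390 × 3600 / (11.3 × 11900) = 0.06398 m³/d.

Q_w ≈ 0.0640 m³/d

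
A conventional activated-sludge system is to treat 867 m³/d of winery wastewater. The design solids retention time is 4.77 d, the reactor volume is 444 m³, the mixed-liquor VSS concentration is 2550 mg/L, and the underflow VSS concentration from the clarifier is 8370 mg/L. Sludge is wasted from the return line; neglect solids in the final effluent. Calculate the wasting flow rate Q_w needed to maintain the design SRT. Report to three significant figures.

Wasting from the return line (neglecting effluent solids): Q_w = V·X / (θ_c·X_r) = 444.0 × 2550 / (4.77 × 8370) = 28.36 m³/d.

Q_w ≈ 28.4 m³/d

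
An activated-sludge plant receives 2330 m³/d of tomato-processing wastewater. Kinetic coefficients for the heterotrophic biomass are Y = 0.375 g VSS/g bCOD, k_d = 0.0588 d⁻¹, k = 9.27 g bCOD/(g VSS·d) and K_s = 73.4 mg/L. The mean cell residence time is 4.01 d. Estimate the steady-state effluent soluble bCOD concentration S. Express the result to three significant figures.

S ≈ 7.14 mg/L

For a completely mixed reactor with recycle the Lawrence–McCarty relation gives S = K_s·(1 + k_d·θ_c) / [θ_c·(Y·k − k_d) − 1] = 73.4 × (1 + 0.0588 × 4.01) / [4.01 × (0.375 × 9.27 − 0.0588) − 1] = 90.71 / 12.70 = 7.140 mg/L.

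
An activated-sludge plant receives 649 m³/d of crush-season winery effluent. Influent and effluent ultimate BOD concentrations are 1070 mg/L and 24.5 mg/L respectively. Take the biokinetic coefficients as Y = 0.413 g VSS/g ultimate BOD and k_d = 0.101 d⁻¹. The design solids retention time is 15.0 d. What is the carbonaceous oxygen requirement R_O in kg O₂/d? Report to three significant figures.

The observed yield is Y_obs = Y/(1 + k_d·θ_c) = 0.413 / (1 + 0.101 × 15.0) = 0.413 / 2.515 = 0.1642 g VSS per g ultimate BOD removed.
ΔS = 1070 − 24.5 = 1046 mg/L, so the substrate removal rate is 649 × 1046/1000 = 678.5 kg ultimate BOD/d.
Net sludge production P_X = 0.1642 × 678.5 = 111.4 kg VSS/d.
R_O = Q·ΔS − 1.42 P_X = 678.5 − 158.2 = 520.3 kg O₂/d.

R_O ≈ 520 kg O₂/d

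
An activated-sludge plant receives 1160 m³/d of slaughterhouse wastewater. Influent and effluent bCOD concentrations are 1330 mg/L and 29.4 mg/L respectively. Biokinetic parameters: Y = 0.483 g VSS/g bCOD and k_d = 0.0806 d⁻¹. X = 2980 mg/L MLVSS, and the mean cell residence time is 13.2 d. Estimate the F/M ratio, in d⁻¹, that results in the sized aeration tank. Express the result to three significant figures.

Steady-state biomass mass balance: V·X·(1 + k_d·θ_c) = Y·Q·(S₀ − S)·θ_c, so V = 0.483 × 1160 × (1330 − 29.4) × 13.2 / [2980 × (1 + 0.0806 × 13.2)] = 9.62×10^6 / 6150 = 1564 m³.
F/M = applied load / biomass = Q·S₀/(V·X) = 1160 × 1330 / (1564 × 2980) = 0.3310 d⁻¹.

F/M ≈ 0.331 d⁻¹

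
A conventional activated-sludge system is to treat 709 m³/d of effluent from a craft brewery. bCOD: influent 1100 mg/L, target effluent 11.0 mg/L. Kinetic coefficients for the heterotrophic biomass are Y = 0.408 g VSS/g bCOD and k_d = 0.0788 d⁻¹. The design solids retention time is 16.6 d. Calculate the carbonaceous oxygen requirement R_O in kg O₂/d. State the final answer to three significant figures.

R_O ≈ 578 kg O₂/d

Correct the yield for decay: Y_obs = Y/(1 + k_d θ_c) = 0.408 / (1 + 0.0788 × 16.6) = 0.408 / 2.308 = 0.1768.
Substrate removed = Q·(S₀ − S) = 709 m³/d × (1100 − 11.0) g/m³ = 7.72×10^5 g/d = 772.1 kg/d.
Net sludge production P_X = 0.1768 × 772.1 = 136.5 kg VSS/d.
R_O = Q·(S₀ − S) − 1.42·P_X = 772.1 − 1.42 × 136.5 = 578.3 kg O₂/d.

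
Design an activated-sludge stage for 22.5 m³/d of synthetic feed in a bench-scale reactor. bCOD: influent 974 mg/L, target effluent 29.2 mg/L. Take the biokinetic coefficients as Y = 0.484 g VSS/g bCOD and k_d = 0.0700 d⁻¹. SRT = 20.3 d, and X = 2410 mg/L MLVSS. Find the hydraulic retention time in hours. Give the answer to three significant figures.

From the SRT design equation V = Y Q (S₀−S) θ_c / [X (1 + k_d θ_c)] = 0.484 × 22.5 × (974 − 29.2) × 20.3 / [2410 × (1 + 0.0700 × 20.3)] = 2.09×10^5 / 5835 = 35.80 m³.
τ = V/Q = 35.80/22.5 = 1.591 d, or 38.18 h.

τ ≈ 38.2 h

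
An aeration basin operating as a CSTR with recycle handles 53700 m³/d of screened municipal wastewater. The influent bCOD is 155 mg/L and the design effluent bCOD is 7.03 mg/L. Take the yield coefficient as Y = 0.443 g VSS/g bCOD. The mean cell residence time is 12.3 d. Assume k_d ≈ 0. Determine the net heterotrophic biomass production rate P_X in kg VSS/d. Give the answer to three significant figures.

With endogenous decay neglected, the observed yield equals the true yield: Y_obs = Y = 0.443 g VSS/g bCOD.
Q·(S₀ − S) = 53700 × (155 − 7.03) × 10⁻³ = 7946 kg/d removed.
Biomass produced: P_X = Y_obs·Q·ΔS = 0.4430 × 7946 ≈ 3520 kg VSS/d.

P_X ≈ 3520 kg VSS/d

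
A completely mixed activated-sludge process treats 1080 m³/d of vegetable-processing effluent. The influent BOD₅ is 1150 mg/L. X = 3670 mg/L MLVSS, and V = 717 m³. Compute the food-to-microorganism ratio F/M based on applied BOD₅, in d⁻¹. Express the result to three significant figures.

Food-to-microorganism ratio F/M = Q S₀ / (V X) = 1080 × 1150 / (717.0 × 3670) = 0.4720 d⁻¹.

F/M ≈ 0.472 d⁻¹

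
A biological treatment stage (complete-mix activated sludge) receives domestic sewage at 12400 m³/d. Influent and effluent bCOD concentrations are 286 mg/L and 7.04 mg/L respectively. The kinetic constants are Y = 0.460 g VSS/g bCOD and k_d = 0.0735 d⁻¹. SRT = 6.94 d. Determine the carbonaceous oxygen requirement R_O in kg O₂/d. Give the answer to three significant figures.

R_O ≈ 1960 kg O₂/d

Y_obs = Y / (1 + k_d θ_c) = 0.460 / (1 + 0.0735 × 6.94) = 0.460 / 1.510 = 0.3046.
Mass of bCOD removed per day: Q(S₀ − S) = 12400 × 279.0 g/m³ = 3459 kg/d.
Biomass synthesised: P_X = Y_obs × 3459 = 1054 kg VSS/d.
Carbonaceous O₂ demand = substrate oxidised − cell-mass equivalent = 3459 − 1.42 × 1054 = 1963 kg O₂/d.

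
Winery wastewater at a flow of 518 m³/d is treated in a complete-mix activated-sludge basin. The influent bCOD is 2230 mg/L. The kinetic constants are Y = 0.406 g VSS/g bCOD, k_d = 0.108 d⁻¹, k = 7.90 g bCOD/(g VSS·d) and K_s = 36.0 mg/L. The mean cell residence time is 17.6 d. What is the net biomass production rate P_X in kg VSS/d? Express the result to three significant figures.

P_X ≈ 162 kg VSS/d

Effluent substrate depends only on kinetics and SRT: S = K_s(1 + k_d θ_c) / [θ_c(Yk − k_d) − 1] = 36.0 × (1 + 0.108 × 17.6) / [17.6 × (0.406 × 7.90 − 0.108) − 1] = 104.4 / 53.55 = 1.950 mg/L.
Observed yield with endogenous decay: Y_obs = Y / (1 + k_d·θ_c) = 0.406 / (1 + 0.108 × 17.6) = 0.406 / 2.901 = 0.1400 g VSS/g bCOD.
Q·(S₀ − S) = 518 × (2230 − 1.95) × 10⁻³ = 1154 kg/d removed.
Biomass produced: P_X = Y_obs·Q·ΔS = 0.1400 × 1154 ≈ 161.5 kg VSS/d.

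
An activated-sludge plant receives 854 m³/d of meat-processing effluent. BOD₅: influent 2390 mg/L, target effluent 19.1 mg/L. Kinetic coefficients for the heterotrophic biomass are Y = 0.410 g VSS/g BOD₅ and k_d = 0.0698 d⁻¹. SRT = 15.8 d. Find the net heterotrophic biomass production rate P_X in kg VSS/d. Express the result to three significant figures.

P_X ≈ 395 kg VSS/d

The observed yield is Y_obs = Y/(1 + k_d·θ_c) = 0.410 / (1 + 0.0698 × 15.8) = 0.410 / 2.103 = 0.1950 g VSS per g BOD₅ removed.
ΔS = 2390 − 19.1 = 2371 mg/L, so the substrate removal rate is 854 × 2371/1000 = 2025 kg BOD₅/d.
So the net sludge growth is P_X = 0.1950 × 2025 = 394.8 kg VSS/d.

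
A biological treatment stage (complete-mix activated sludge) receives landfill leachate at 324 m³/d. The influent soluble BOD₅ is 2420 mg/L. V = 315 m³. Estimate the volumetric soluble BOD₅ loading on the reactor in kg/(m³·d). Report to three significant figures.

L_v ≈ 2.49 kg soluble BOD₅/(m³·d)

Applied soluble BOD₅ load per unit volume = Q·S₀/V = (324 × 2420/1000)/315.0 = 2.489 kg soluble BOD₅·m⁻³·d⁻¹.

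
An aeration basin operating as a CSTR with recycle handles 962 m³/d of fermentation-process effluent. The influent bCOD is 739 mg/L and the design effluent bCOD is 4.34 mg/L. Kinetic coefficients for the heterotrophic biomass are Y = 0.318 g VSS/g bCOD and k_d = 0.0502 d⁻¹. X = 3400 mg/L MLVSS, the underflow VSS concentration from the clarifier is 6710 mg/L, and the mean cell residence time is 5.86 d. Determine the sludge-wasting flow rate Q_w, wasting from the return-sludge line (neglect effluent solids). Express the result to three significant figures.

Steady-state biomass mass balance: V·X·(1 + k_d·θ_c) = Y·Q·(S₀ − S)·θ_c, so V = 0.318 × 962 × (739 − 4.34) × 5.86 / [3400 × (1 + 0.0502 × 5.86)] = 1.32×10^6 / 4400 = 299.3 m³.
Wasting from the return line (neglecting effluent solids): Q_w = V·X / (θ_c·X_r) = 299.3 × 3400 / (5.86 × 6710) = 25.88 m³/d.

Q_w ≈ 25.9 m³/d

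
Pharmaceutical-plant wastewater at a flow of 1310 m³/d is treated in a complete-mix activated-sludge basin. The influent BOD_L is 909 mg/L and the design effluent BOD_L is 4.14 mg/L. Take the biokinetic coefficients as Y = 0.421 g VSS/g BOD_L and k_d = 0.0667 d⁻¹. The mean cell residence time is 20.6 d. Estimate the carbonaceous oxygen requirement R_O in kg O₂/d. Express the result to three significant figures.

R_O ≈ 887 kg O₂/d

Observed yield with endogenous decay: Y_obs = Y / (1 + k_d·θ_c) = 0.421 / (1 + 0.0667 × 20.6) = 0.421 / 2.374 = 0.1773 g VSS/g BOD_L.
Q·(S₀ − S) = 1310 × (909 − 4.14) × 10⁻³ = 1185 kg/d removed.
Biomass synthesised: P_X = Y_obs × 1185 = 210.2 kg VSS/d.
R_O = Q·ΔS − 1.42 P_X = 1185 − 298.5 = 886.9 kg O₂/d.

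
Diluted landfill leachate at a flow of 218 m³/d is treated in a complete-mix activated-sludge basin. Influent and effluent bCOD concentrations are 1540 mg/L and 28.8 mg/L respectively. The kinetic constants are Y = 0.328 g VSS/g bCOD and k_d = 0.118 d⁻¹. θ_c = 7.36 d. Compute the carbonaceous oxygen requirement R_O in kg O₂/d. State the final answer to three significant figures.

R_O ≈ 247 kg O₂/d

Observed yield with endogenous decay: Y_obs = Y / (1 + k_d·θ_c) = 0.328 / (1 + 0.118 × 7.36) = 0.328 / 1.868 = 0.1755 g VSS/g bCOD.
ΔS = 1540 − 28.8 = 1511 mg/L, so the substrate removal rate is 218 × 1511/1000 = 329.4 kg bCOD/d.
Biomass synthesised: P_X = Y_obs × 329.4 = 57.83 kg VSS/d.
R_O = Q·ΔS − 1.42 P_X = 329.4 − 82.12 = 247.3 kg O₂/d.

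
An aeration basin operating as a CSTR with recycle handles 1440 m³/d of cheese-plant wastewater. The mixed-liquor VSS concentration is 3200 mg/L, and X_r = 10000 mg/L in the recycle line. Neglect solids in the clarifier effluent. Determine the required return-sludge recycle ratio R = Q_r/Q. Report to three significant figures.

Solids balance on the clarifier gives (1+R)X = R·X_r, so R = X/(X_r − X) = 3200 / (10000 − 3200) = 0.4706.

R ≈ 0.471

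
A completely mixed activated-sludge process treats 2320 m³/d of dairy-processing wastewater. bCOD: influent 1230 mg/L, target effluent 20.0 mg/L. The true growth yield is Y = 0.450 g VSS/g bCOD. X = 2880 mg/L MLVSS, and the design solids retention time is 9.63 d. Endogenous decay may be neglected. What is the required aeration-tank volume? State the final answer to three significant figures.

With k_d = 0 the design equation reduces to V = Y Q (S₀−S) θ_c / X = 0.450 × 2320 × (1230 − 20.0) × 9.63 / 2880 = 4224 m³.

V ≈ 4220 m³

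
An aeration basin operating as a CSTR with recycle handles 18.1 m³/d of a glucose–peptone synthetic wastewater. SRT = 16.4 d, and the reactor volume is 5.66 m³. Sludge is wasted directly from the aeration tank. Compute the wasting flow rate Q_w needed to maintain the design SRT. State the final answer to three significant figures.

Q_w ≈ 0.345 m³/d

For wasting at MLVSS concentration, Q_w = V/θ_c = 5.660/16.4 = 0.3451 m³/d.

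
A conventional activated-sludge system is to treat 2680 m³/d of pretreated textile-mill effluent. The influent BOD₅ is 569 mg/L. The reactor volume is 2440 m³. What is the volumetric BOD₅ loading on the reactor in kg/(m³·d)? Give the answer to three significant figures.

L_v ≈ 0.625 kg BOD₅/(m³·d)

Applied BOD₅ load per unit volume = Q·S₀/V = (2680 × 569/1000)/2440 = 0.6250 kg BOD₅·m⁻³·d⁻¹.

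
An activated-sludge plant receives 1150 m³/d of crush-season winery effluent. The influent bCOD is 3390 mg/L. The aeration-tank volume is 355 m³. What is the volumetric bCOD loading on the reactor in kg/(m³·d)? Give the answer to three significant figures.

L_v ≈ 11.0 kg bCOD/(m³·d)

L_v = Q S₀ / V = 1150 × 3390 × 10⁻³ / 355.0 = 10.98 kg/(m³·d).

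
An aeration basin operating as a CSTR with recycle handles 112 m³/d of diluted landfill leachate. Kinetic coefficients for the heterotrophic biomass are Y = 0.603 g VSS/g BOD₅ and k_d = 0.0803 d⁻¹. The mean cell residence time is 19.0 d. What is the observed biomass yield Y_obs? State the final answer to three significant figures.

Observed yield with endogenous decay: Y_obs = Y / (1 + k_d·θ_c) = 0.603 / (1 + 0.0803 × 19.0) = 0.603 / 2.526 = 0.2387 g VSS/g BOD₅.

Y_obs ≈ 0.239 g VSS/g BOD₅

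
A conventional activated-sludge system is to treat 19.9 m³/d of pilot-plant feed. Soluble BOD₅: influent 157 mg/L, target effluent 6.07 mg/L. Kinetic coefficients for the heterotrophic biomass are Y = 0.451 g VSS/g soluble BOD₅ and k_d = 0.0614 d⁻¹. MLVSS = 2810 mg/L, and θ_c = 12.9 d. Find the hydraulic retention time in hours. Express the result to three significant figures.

τ ≈ 4.18 h

Steady-state biomass mass balance: V·X·(1 + k_d·θ_c) = Y·Q·(S₀ − S)·θ_c, so V = 0.451 × 19.9 × (157 − 6.07) × 12.9 / [2810 × (1 + 0.0614 × 12.9)] = 1.75×10^4 / 5036 = 3.470 m³.
HRT = V/Q = 3.470 m³ / 19.9 m³·d⁻¹ = 0.1744 d × 24 = 4.185 h.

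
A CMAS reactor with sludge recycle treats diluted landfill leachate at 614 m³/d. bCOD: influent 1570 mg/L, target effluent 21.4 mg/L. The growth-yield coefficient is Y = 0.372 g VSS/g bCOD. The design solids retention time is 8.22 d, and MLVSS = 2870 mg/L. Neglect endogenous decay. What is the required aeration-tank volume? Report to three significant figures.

With k_d = 0 the design equation reduces to V = Y Q (S₀−S) θ_c / X = 0.372 × 614 × (1570 − 21.4) × 8.22 / 2870 = 1013 m³.

V ≈ 1010 m³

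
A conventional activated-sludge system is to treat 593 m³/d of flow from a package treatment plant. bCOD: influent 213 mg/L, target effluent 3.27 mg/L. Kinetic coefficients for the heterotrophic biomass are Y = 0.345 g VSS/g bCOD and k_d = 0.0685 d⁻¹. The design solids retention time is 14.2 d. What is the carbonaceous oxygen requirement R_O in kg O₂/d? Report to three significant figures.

The observed yield is Y_obs = Y/(1 + k_d·θ_c) = 0.345 / (1 + 0.0685 × 14.2) = 0.345 / 1.973 = 0.1749 g VSS per g bCOD removed.
Substrate removed = Q·(S₀ − S) = 593 m³/d × (213 − 3.27) g/m³ = 1.24×10^5 g/d = 124.4 kg/d.
Biomass synthesised: P_X = Y_obs × 124.4 = 21.75 kg VSS/d.
R_O = Q·(S₀ − S) − 1.42·P_X = 124.4 − 1.42 × 21.75 = 93.48 kg O₂/d.

R_O ≈ 93.5 kg O₂/d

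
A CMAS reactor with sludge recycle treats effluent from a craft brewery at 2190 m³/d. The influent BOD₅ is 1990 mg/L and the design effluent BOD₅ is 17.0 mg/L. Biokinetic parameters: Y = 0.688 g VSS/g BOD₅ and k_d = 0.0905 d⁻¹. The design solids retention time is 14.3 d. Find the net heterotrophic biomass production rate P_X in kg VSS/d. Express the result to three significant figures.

The observed yield is Y_obs = Y/(1 + k_d·θ_c) = 0.688 / (1 + 0.0905 × 14.3) = 0.688 / 2.294 = 0.2999 g VSS per g BOD₅ removed.
Mass of BOD₅ removed per day: Q(S₀ − S) = 2190 × 1973 g/m³ = 4321 kg/d.
Net biomass production P_X = Y_obs × Q·(S₀ − S) = 0.2999 × 4321 = 1296 kg VSS/d.

P_X ≈ 1300 kg VSS/d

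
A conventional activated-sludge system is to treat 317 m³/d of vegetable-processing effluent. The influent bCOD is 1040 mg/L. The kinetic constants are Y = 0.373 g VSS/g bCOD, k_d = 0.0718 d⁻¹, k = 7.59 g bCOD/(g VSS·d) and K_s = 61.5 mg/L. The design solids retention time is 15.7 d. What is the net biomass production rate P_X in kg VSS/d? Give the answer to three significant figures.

P_X ≈ 57.6 kg VSS/d

For a completely mixed reactor with recycle the Lawrence–McCarty relation gives S = K_s·(1 + k_d·θ_c) / [θ_c·(Y·k − k_d) − 1] = 61.5 × (1 + 0.0718 × 15.7) / [15.7 × (0.373 × 7.59 − 0.0718) − 1] = 130.8 / 42.32 = 3.091 mg/L.
Correct the yield for decay: Y_obs = Y/(1 + k_d θ_c) = 0.373 / (1 + 0.0718 × 15.7) = 0.373 / 2.127 = 0.1753.
Mass of bCOD removed per day: Q(S₀ − S) = 317 × 1037 g/m³ = 328.7 kg/d.
P_X = Y_obs · Q(S₀ − S) = 0.1753 × 328.7 = 57.64 kg VSS/d.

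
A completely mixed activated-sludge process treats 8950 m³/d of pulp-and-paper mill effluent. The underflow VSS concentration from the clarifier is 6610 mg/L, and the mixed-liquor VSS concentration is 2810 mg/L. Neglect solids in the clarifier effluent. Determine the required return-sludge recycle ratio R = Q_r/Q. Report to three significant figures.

R ≈ 0.739

R = Q_r/Q = X/(X_r − X) = 2810 / (6610 − 2810) = 0.7395.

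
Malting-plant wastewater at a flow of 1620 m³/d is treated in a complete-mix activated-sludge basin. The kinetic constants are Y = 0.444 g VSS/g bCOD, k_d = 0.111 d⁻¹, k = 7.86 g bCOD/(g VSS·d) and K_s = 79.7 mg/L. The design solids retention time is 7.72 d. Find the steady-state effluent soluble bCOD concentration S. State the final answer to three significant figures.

S ≈ 5.90 mg/L

From the Monod/SRT balance for a CMAS, S = K_s·(1+k_d θ_c)/[θ_c·(Y k − k_d) − 1] = 79.7 × (1 + 0.111 × 7.72) / [7.72 × (0.444 × 7.86 − 0.111) − 1] = 148.0 / 25.08 = 5.900 mg/L.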